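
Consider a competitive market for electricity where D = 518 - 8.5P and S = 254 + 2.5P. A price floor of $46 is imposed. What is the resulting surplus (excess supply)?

Equilibrium price would be P* = 24, so the floor at 46 binds.
At P = 46: D = 127, S = 369.
Surplus = 369 − 127 = 242.

Surplus = 242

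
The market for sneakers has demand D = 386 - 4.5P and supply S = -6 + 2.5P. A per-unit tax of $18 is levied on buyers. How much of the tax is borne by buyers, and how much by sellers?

Buyers bear 45/7, sellers bear 81/7

Pre-tax equilibrium: P* = 56, Q* = 134.
Tax on buyers shifts demand to D = 386 − 4.5(P + 18) = 305 - 4.5P.
305 - 4.5P = -6 + 2.5P gives seller price Ps = 311/7; buyers pay Pb = 311/7 + 18 = 437/7.
New quantity: Q = 386 − 4.5(437/7) = 1471/14.
Buyer burden = 437/7 − 56 = 45/7; seller burden = 56 − 311/7 = 81/7.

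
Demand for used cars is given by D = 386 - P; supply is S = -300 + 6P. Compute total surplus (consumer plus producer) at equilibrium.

Total surplus = 48384

Equilibrium: 386 - P = -300 + 6P gives P* = 98, Q* = 288.
Demand choke price: P = 386; supply starts at P = 50.
CS = ½(386 − 98)(288) = 41472; PS = ½(98 − 50)(288) = 6912.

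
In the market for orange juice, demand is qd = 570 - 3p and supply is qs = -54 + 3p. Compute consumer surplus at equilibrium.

Equilibrium: 570 - 3p = -54 + 3p gives p* = 104, q* = 258.
Demand choke price (qd = 0): p = 190.
CS = ½(190 − 104)(258) = 11094.

Consumer surplus = 11094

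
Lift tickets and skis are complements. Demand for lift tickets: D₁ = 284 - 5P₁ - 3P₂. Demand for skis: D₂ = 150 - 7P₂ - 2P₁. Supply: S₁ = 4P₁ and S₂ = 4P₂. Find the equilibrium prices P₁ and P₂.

Market 1: 284 - 5P₁ - 3P₂ = 4P₁ → 9P₁ + 3P₂ = 284.
Market 2: 11P₂ + 2P₁ = 150.
Eliminating P₂: 11×(1) − 3×(2) gives 93P₁ = 2674, so P₁ = 2674/93.
Back-substitute into (2): P₂ = (150 − 2×2674/93) / 11 = 782/93.

P₁ = 2674/93, P₂ = 782/93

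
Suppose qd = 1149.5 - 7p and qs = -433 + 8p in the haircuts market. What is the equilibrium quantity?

q* = 411

Set qd = qs: 1149.5 - 7p = -433 + 8p.
1582.5 = 15p, so p* = 105.5.
q* = 1149.5 − 7(105.5) = 411.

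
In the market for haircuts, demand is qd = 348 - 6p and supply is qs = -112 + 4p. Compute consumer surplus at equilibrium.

Consumer surplus = 432

Equilibrium: 348 - 6p = -112 + 4p gives p* = 46, q* = 72.
Demand choke price (qd = 0): p = 58.
CS = ½(58 − 46)(72) = 432.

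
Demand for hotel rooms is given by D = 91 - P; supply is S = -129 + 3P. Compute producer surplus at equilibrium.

Equilibrium: 91 - P = -129 + 3P gives P* = 55, Q* = 36.
Supply starts at P = 43 (where S = 0).
PS = ½(55 − 43)(36) = 216.

Producer surplus = 216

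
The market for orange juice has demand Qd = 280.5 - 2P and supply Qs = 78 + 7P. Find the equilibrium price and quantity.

Set Qd = Qs: 280.5 - 2P = 78 + 7P.
202.5 = 9P, so P* = 22.5.
Q* = 280.5 − 2(22.5) = 235.5.

P* = 22.5, Q* = 235.5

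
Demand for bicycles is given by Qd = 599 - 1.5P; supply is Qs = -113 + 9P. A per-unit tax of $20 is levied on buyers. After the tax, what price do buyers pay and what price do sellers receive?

Pre-tax equilibrium: P* = 1424/21, Q* = 3481/7.
Tax on buyers shifts demand to Qd = 599 − 1.5(P + 20) = 569 - 1.5P.
569 - 1.5P = -113 + 9P gives seller price Ps = 1364/21; buyers pay Pb = 1364/21 + 20 = 1784/21.
New quantity: Q = 599 − 1.5(1784/21) = 3301/7.

Buyers pay 1784/21, sellers receive 1364/21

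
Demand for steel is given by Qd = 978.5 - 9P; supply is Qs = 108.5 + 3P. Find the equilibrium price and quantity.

P* = 72.5, Q* = 326

Set Qd = Qs: 978.5 - 9P = 108.5 + 3P.
870 = 12P, so P* = 72.5.
Q* = 978.5 − 9(72.5) = 326.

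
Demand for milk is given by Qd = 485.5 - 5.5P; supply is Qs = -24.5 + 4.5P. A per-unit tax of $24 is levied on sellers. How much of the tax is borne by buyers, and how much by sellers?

Buyers bear $10.8, sellers bear $13.2

Pre-tax equilibrium: P* = 51, Q* = 205.
Tax on sellers shifts supply to Qs = -24.5 + 4.5(P − 24) = -132.5 + 4.5P.
485.5 - 5.5P = -132.5 + 4.5P gives buyer price Pb = 61.8; sellers receive Ps = 61.8 − 24 = 37.8.
New quantity: Q = 485.5 − 5.5(61.8) = 145.6.
Buyer burden = 61.8 − 51 = 10.8; seller burden = 51 − 37.8 = 13.2.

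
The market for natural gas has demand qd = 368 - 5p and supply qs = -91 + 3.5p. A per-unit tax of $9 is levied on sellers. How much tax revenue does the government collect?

Tax revenue = 12159/17

Pre-tax equilibrium: p* = 54, q* = 98.
Tax on sellers shifts supply to qs = -91 + 3.5(p − 9) = -122.5 + 3.5p.
368 - 5p = -122.5 + 3.5p gives buyer price pb = 981/17; sellers receive ps = 981/17 − 9 = 828/17.
New quantity: q = 368 − 5(981/17) = 1351/17.
Revenue = 9 × 1351/17 = 12159/17.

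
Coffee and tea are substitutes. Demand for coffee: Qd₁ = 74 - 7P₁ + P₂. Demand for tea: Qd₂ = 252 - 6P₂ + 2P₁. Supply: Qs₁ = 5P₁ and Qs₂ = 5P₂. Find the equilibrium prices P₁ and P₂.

Market 1: 74 - 7P₁ + P₂ = 5P₁ → 12P₁ - P₂ = 74.
Market 2: 11P₂ - 2P₁ = 252.
Eliminating P₂: 11×(1) + 1×(2) gives 130P₁ = 1066, so P₁ = 8.2.
Back-substitute into (2): P₂ = (252 + 2×8.2) / 11 = 24.4.

P₁ = 8.2, P₂ = 24.4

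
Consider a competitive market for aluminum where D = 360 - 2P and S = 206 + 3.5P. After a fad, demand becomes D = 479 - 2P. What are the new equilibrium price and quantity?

Original equilibrium: P* = 28, Q* = 304.
New equilibrium: 479 - 2P = 206 + 3.5P, so 273 = 5.5P and P' = 546/11; Q' = 479 − 2(546/11) = 4177/11.

P' = 546/11, Q' = 4177/11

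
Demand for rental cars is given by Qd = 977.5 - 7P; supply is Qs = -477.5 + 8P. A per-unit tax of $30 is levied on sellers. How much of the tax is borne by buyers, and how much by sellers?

Buyers bear $16, sellers bear $14

Pre-tax equilibrium: P* = 97, Q* = 298.5.
Tax on sellers shifts supply to Qs = -477.5 + 8(P − 30) = -717.5 + 8P.
977.5 - 7P = -717.5 + 8P gives buyer price Pb = 113; sellers receive Ps = 113 − 30 = 83.
New quantity: Q = 977.5 − 7(113) = 186.5.
Buyer burden = 113 − 97 = 16; seller burden = 97 − 83 = 14.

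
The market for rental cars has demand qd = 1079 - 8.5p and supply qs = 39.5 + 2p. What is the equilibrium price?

p* = 99

Set qd = qs: 1079 - 8.5p = 39.5 + 2p.
1039.5 = 10.5p, so p* = 99.
q* = 1079 − 8.5(99) = 237.5.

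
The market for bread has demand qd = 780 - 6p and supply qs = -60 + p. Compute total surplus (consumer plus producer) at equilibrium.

Total surplus = 2100

Equilibrium: 780 - 6p = -60 + p gives p* = 120, q* = 60.
Demand choke price: p = 130; supply starts at p = 60.
CS = ½(130 − 120)(60) = 300; PS = ½(120 − 60)(60) = 1800.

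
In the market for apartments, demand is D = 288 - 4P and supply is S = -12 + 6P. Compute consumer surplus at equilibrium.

Equilibrium: 288 - 4P = -12 + 6P gives P* = 30, Q* = 168.
Demand choke price (D = 0): P = 72.
CS = ½(72 − 30)(168) = 3528.

Consumer surplus = 3528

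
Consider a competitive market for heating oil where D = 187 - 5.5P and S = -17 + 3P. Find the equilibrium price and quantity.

P* = 24, Q* = 55

Set D = S: 187 - 5.5P = -17 + 3P.
204 = 8.5P, so P* = 24.
Q* = 187 − 5.5(24) = 55.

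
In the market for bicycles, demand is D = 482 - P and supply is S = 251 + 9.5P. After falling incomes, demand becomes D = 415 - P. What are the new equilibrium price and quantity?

Original equilibrium: P* = 22, Q* = 460.
New equilibrium: 415 - P = 251 + 9.5P, so 164 = 10.5P and P' = 328/21; Q' = 415 − 1(328/21) = 8387/21.

P' = 328/21, Q' = 8387/21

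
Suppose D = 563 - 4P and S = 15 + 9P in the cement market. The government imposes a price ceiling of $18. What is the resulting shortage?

Shortage = 314

Equilibrium price would be P* = 548/13, so the ceiling at 18 binds.
At P = 18: D = 563 − 4(18) = 491, S = 15 + 9(18) = 177.
Shortage = 491 − 177 = 314.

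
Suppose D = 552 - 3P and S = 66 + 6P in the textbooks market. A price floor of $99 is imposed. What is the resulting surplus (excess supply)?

Surplus = 405

Equilibrium price would be P* = 54, so the floor at 99 binds.
At P = 99: D = 255, S = 660.
Surplus = 660 − 255 = 405.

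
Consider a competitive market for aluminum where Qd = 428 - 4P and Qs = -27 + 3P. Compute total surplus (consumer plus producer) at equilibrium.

Total surplus = 8232

Equilibrium: 428 - 4P = -27 + 3P gives P* = 65, Q* = 168.
Demand choke price: P = 107; supply starts at P = 9.
CS = ½(107 − 65)(168) = 3528; PS = ½(65 − 9)(168) = 4704.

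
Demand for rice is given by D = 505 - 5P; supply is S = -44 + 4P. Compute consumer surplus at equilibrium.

Consumer surplus = 4000

Equilibrium: 505 - 5P = -44 + 4P gives P* = 61, Q* = 200.
Demand choke price (D = 0): P = 101.
CS = ½(101 − 61)(200) = 4000.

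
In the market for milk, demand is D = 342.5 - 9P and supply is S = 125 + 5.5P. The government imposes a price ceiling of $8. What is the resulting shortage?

Equilibrium price would be P* = 15, so the ceiling at 8 binds.
At P = 8: D = 342.5 − 9(8) = 270.5, S = 125 + 5.5(8) = 169.
Shortage = 270.5 − 169 = 101.5.

Shortage = 101.5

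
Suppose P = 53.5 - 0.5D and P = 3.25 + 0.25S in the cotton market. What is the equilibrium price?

P* = 20

Set the two price expressions equal: 53.5 - 0.5Q = 3.25 + 0.25Q.
50.25 = 0.75Q, so Q* = 67.
P* = 53.5 − (0.5)(67) = 20.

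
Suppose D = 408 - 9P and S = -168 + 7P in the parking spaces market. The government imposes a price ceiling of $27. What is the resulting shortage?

Shortage = 144

Equilibrium price would be P* = 36, so the ceiling at 27 binds.
At P = 27: D = 408 − 9(27) = 165, S = -168 + 7(27) = 21.
Shortage = 165 − 21 = 144.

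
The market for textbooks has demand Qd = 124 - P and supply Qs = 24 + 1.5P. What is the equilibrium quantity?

Q* = 84

Set Qd = Qs: 124 - P = 24 + 1.5P.
100 = 2.5P, so P* = 40.
Q* = 124 − 1(40) = 84.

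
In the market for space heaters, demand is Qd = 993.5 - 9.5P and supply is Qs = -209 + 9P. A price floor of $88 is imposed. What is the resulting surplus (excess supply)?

Equilibrium price would be P* = 65, so the floor at 88 binds.
At P = 88: Qd = 157.5, Qs = 583.
Surplus = 583 − 157.5 = 425.5.

Surplus = 425.5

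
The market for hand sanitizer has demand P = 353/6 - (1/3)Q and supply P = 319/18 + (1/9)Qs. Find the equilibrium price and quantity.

Set the two price expressions equal: 353/6 - (1/3)Q = 319/18 + (1/9)Q.
370/9 = (4/9)Q, so Q* = 92.5.
P* = 353/6 − (1/3)(92.5) = 28.

P* = 28, Q* = 92.5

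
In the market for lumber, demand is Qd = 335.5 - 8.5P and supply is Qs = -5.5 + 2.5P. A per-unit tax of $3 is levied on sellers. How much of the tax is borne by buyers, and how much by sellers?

Pre-tax equilibrium: P* = 31, Q* = 72.
Tax on sellers shifts supply to Qs = -5.5 + 2.5(P − 3) = -13 + 2.5P.
335.5 - 8.5P = -13 + 2.5P gives buyer price Pb = 697/22; sellers receive Ps = 697/22 − 3 = 631/22.
New quantity: Q = 335.5 − 8.5(697/22) = 2913/44.
Buyer burden = 697/22 − 31 = 15/22; seller burden = 31 − 631/22 = 51/22.

Buyers bear 15/22, sellers bear 51/22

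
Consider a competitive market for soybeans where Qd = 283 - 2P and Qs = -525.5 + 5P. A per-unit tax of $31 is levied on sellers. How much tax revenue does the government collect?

Tax revenue = 1674/7

Pre-tax equilibrium: P* = 115.5, Q* = 52.
Tax on sellers shifts supply to Qs = -525.5 + 5(P − 31) = -680.5 + 5P.
283 - 2P = -680.5 + 5P gives buyer price Pb = 1927/14; sellers receive Ps = 1927/14 − 31 = 1493/14.
New quantity: Q = 283 − 2(1927/14) = 54/7.
Revenue = 31 × 54/7 = 1674/7.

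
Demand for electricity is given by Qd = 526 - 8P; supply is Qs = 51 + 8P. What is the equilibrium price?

Set Qd = Qs: 526 - 8P = 51 + 8P.
475 = 16P, so P* = 29.6875.
Q* = 526 − 8(29.6875) = 288.5.

P* = 29.6875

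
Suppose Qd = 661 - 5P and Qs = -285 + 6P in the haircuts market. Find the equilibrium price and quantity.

P* = 86, Q* = 231

Set Qd = Qs: 661 - 5P = -285 + 6P.
946 = 11P, so P* = 86.
Q* = 661 − 5(86) = 231.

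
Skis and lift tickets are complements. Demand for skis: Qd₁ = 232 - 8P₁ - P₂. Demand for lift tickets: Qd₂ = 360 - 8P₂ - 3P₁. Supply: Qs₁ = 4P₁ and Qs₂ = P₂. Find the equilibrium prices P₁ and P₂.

P₁ = 576/35, P₂ = 1208/35

Market 1: 232 - 8P₁ - P₂ = 4P₁ → 12P₁ + P₂ = 232.
Market 2: 9P₂ + 3P₁ = 360.
Eliminating P₂: 9×(1) − 1×(2) gives 105P₁ = 1728, so P₁ = 576/35.
Back-substitute into (2): P₂ = (360 − 3×576/35) / 9 = 1208/35.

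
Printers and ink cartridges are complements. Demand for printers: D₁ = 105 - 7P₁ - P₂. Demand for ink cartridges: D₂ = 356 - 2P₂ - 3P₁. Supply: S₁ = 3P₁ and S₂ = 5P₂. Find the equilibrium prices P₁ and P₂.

P₁ = 379/67, P₂ = 3245/67

Market 1: 105 - 7P₁ - P₂ = 3P₁ → 10P₁ + P₂ = 105.
Market 2: 7P₂ + 3P₁ = 356.
Eliminating P₂: 7×(1) − 1×(2) gives 67P₁ = 379, so P₁ = 379/67.
Back-substitute into (2): P₂ = (356 − 3×379/67) / 7 = 3245/67.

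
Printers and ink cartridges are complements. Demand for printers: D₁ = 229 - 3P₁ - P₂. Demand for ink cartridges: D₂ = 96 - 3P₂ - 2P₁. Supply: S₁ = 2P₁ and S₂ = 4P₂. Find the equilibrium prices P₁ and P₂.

P₁ = 137/3, P₂ = 2/3

Market 1: 229 - 3P₁ - P₂ = 2P₁ → 5P₁ + P₂ = 229.
Market 2: 7P₂ + 2P₁ = 96.
Eliminating P₂: 7×(1) − 1×(2) gives 33P₁ = 1507, so P₁ = 137/3.
Back-substitute into (2): P₂ = (96 − 2×137/3) / 7 = 2/3.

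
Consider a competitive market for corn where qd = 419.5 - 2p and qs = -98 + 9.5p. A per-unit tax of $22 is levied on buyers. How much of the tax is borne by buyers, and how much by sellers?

Buyers bear 418/23, sellers bear 88/23

Pre-tax equilibrium: p* = 45, q* = 329.5.
Tax on buyers shifts demand to qd = 419.5 − 2(p + 22) = 375.5 - 2p.
375.5 - 2p = -98 + 9.5p gives seller price ps = 947/23; buyers pay pb = 947/23 + 22 = 1453/23.
New quantity: q = 419.5 − 2(1453/23) = 13485/46.
Buyer burden = 1453/23 − 45 = 418/23; seller burden = 45 − 947/23 = 88/23.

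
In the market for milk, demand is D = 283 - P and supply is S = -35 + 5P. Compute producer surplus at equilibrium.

Equilibrium: 283 - P = -35 + 5P gives P* = 53, Q* = 230.
Supply starts at P = 7 (where S = 0).
PS = ½(53 − 7)(230) = 5290.

Producer surplus = 5290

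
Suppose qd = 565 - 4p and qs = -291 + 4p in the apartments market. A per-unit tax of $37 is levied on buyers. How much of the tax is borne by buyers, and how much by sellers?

Pre-tax equilibrium: p* = 107, q* = 137.
Tax on buyers shifts demand to qd = 565 − 4(p + 37) = 417 - 4p.
417 - 4p = -291 + 4p gives seller price ps = 88.5; buyers pay pb = 88.5 + 37 = 125.5.
New quantity: q = 565 − 4(125.5) = 63.
Buyer burden = 125.5 − 107 = 18.5; seller burden = 107 − 88.5 = 18.5.

Buyers bear $18.5, sellers bear $18.5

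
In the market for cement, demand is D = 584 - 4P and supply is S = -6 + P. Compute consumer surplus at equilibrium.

Equilibrium: 584 - 4P = -6 + P gives P* = 118, Q* = 112.
Demand choke price (D = 0): P = 146.
CS = ½(146 − 118)(112) = 1568.

Consumer surplus = 1568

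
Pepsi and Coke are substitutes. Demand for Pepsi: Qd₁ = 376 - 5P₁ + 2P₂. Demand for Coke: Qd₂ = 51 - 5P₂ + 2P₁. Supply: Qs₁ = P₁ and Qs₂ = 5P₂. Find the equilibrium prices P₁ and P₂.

Market 1: 376 - 5P₁ + 2P₂ = P₁ → 6P₁ - 2P₂ = 376.
Market 2: 10P₂ - 2P₁ = 51.
Eliminating P₂: 10×(1) + 2×(2) gives 56P₁ = 3862, so P₁ = 1931/28.
Back-substitute into (2): P₂ = (51 + 2×1931/28) / 10 = 529/28.

P₁ = 1931/28, P₂ = 529/28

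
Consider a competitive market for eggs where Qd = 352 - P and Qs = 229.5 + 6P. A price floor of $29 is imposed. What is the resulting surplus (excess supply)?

Surplus = 80.5

Equilibrium price would be P* = 17.5, so the floor at 29 binds.
At P = 29: Qd = 323, Qs = 403.5.
Surplus = 403.5 − 323 = 80.5.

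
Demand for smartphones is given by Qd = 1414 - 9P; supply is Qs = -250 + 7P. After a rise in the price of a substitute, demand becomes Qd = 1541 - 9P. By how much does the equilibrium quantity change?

Original equilibrium: P* = 104, Q* = 478.
New equilibrium: 1541 - 9P = -250 + 7P, so 1791 = 16P and P' = 111.9375; Q' = 1541 − 9(111.9375) = 533.5625.
Change in quantity: 533.5625 − 478 = 55.5625.

ΔQ = 55.5625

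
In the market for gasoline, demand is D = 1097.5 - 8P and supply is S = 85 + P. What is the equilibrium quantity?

Set D = S: 1097.5 - 8P = 85 + P.
1012.5 = 9P, so P* = 112.5.
Q* = 1097.5 − 8(112.5) = 197.5.

Q* = 197.5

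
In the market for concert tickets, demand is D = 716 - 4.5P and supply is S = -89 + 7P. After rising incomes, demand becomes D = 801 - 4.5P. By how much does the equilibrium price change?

Original equilibrium: P* = 70, Q* = 401.
New equilibrium: 801 - 4.5P = -89 + 7P, so 890 = 11.5P and P' = 1780/23; Q' = 801 − 4.5(1780/23) = 10413/23.
Change in price: 1780/23 − 70 = 170/23.

ΔP = 170/23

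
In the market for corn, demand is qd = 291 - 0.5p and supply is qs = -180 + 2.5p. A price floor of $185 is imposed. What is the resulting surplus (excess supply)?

Equilibrium price would be p* = 157, so the floor at 185 binds.
At p = 185: qd = 198.5, qs = 282.5.
Surplus = 282.5 − 198.5 = 84.

Surplus = 84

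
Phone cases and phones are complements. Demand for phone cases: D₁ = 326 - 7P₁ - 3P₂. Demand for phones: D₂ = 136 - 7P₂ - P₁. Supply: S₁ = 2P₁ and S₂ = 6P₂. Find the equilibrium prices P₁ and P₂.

Market 1: 326 - 7P₁ - 3P₂ = 2P₁ → 9P₁ + 3P₂ = 326.
Market 2: 13P₂ + P₁ = 136.
Eliminating P₂: 13×(1) − 3×(2) gives 114P₁ = 3830, so P₁ = 1915/57.
Back-substitute into (2): P₂ = (136 − 1×1915/57) / 13 = 449/57.

P₁ = 1915/57, P₂ = 449/57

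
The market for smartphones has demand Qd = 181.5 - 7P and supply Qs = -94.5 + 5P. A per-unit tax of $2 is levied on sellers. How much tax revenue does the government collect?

Pre-tax equilibrium: P* = 23, Q* = 20.5.
Tax on sellers shifts supply to Qs = -94.5 + 5(P − 2) = -104.5 + 5P.
181.5 - 7P = -104.5 + 5P gives buyer price Pb = 143/6; sellers receive Ps = 143/6 − 2 = 131/6.
New quantity: Q = 181.5 − 7(143/6) = 44/3.
Revenue = 2 × 44/3 = 88/3.

Tax revenue = 88/3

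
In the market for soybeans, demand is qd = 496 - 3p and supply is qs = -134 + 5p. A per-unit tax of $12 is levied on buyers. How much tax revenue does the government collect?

Pre-tax equilibrium: p* = 78.75, q* = 259.75.
Tax on buyers shifts demand to qd = 496 − 3(p + 12) = 460 - 3p.
460 - 3p = -134 + 5p gives seller price ps = 74.25; buyers pay pb = 74.25 + 12 = 86.25.
New quantity: q = 496 − 3(86.25) = 237.25.
Revenue = 12 × 237.25 = 2847.

Tax revenue = 2847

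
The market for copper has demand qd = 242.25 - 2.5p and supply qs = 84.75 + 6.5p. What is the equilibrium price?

p* = 17.5

Set qd = qs: 242.25 - 2.5p = 84.75 + 6.5p.
157.5 = 9p, so p* = 17.5.
q* = 242.25 − 2.5(17.5) = 198.5.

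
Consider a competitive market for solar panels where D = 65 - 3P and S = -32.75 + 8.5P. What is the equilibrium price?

P* = 8.5

Set D = S: 65 - 3P = -32.75 + 8.5P.
97.75 = 11.5P, so P* = 8.5.
Q* = 65 − 3(8.5) = 39.5.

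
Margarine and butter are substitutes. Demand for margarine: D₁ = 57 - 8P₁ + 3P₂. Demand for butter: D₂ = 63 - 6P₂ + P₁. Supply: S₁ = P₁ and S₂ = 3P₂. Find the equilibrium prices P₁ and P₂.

P₁ = 9, P₂ = 8

Market 1: 57 - 8P₁ + 3P₂ = P₁ → 9P₁ - 3P₂ = 57.
Market 2: 9P₂ - P₁ = 63.
Eliminating P₂: 9×(1) + 3×(2) gives 78P₁ = 702, so P₁ = 9.
Back-substitute into (2): P₂ = (63 + 1×9) / 9 = 8.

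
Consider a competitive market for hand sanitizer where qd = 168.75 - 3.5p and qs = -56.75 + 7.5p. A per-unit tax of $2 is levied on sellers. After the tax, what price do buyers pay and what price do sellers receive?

Pre-tax equilibrium: p* = 20.5, q* = 97.
Tax on sellers shifts supply to qs = -56.75 + 7.5(p − 2) = -71.75 + 7.5p.
168.75 - 3.5p = -71.75 + 7.5p gives buyer price pb = 481/22; sellers receive ps = 481/22 − 2 = 437/22.
New quantity: q = 168.75 − 3.5(481/22) = 2029/22.

Buyers pay 481/22, sellers receive 437/22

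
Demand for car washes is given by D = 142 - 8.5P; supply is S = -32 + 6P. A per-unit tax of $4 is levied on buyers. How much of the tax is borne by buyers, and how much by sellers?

Buyers bear 48/29, sellers bear 68/29

Pre-tax equilibrium: P* = 12, Q* = 40.
Tax on buyers shifts demand to D = 142 − 8.5(P + 4) = 108 - 8.5P.
108 - 8.5P = -32 + 6P gives seller price Ps = 280/29; buyers pay Pb = 280/29 + 4 = 396/29.
New quantity: Q = 142 − 8.5(396/29) = 752/29.
Buyer burden = 396/29 − 12 = 48/29; seller burden = 12 − 280/29 = 68/29.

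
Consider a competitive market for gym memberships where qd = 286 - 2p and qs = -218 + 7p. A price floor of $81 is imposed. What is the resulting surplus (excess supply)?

Equilibrium price would be p* = 56, so the floor at 81 binds.
At p = 81: qd = 124, qs = 349.
Surplus = 349 − 124 = 225.

Surplus = 225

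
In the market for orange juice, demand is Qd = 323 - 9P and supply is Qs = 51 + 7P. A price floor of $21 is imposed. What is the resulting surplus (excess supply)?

Surplus = 64

Equilibrium price would be P* = 17, so the floor at 21 binds.
At P = 21: Qd = 134, Qs = 198.
Surplus = 198 − 134 = 64.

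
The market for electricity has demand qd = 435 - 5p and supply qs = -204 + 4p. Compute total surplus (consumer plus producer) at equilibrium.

Total surplus = 1440

Equilibrium: 435 - 5p = -204 + 4p gives p* = 71, q* = 80.
Demand choke price: p = 87; supply starts at p = 51.
CS = ½(87 − 71)(80) = 640; PS = ½(71 − 51)(80) = 800.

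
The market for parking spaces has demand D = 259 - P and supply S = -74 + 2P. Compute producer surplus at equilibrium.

Producer surplus = 5476

Equilibrium: 259 - P = -74 + 2P gives P* = 111, Q* = 148.
Supply starts at P = 37 (where S = 0).
PS = ½(111 − 37)(148) = 5476.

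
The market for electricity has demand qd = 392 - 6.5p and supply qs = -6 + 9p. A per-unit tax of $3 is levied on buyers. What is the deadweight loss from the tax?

Pre-tax equilibrium: p* = 796/31, q* = 6978/31.
Tax on buyers shifts demand to qd = 392 − 6.5(p + 3) = 372.5 - 6.5p.
372.5 - 6.5p = -6 + 9p gives seller price ps = 757/31; buyers pay pb = 757/31 + 3 = 850/31.
New quantity: q = 392 − 6.5(850/31) = 6627/31.
DWL = ½ × 3 × (6978/31 − 6627/31) = 1053/62.

Deadweight loss = 1053/62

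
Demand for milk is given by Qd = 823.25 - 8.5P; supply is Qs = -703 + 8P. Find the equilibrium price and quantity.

P* = 92.5, Q* = 37

Set Qd = Qs: 823.25 - 8.5P = -703 + 8P.
1526.25 = 16.5P, so P* = 92.5.
Q* = 823.25 − 8.5(92.5) = 37.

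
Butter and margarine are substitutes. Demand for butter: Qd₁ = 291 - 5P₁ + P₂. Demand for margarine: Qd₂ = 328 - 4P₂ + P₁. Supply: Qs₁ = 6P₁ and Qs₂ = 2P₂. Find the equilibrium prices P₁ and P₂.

P₁ = 2074/65, P₂ = 3899/65

Market 1: 291 - 5P₁ + P₂ = 6P₁ → 11P₁ - P₂ = 291.
Market 2: 6P₂ - P₁ = 328.
Eliminating P₂: 6×(1) + 1×(2) gives 65P₁ = 2074, so P₁ = 2074/65.
Back-substitute into (2): P₂ = (328 + 1×2074/65) / 6 = 3899/65.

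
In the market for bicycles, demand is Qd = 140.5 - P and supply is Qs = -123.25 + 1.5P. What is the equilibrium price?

P* = 105.5

Set Qd = Qs: 140.5 - P = -123.25 + 1.5P.
263.75 = 2.5P, so P* = 105.5.
Q* = 140.5 − 1(105.5) = 35.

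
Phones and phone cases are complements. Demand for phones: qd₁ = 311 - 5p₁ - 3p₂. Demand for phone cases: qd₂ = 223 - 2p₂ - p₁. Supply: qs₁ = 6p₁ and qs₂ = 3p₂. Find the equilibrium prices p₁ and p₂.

p₁ = 443/26, p₂ = 1071/26

Market 1: 311 - 5p₁ - 3p₂ = 6p₁ → 11p₁ + 3p₂ = 311.
Market 2: 5p₂ + p₁ = 223.
Eliminating p₂: 5×(1) − 3×(2) gives 52p₁ = 886, so p₁ = 443/26.
Back-substitute into (2): p₂ = (223 − 1×443/26) / 5 = 1071/26.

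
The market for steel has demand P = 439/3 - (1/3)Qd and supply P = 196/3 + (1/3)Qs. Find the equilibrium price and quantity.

Set the two price expressions equal: 439/3 - (1/3)Q = 196/3 + (1/3)Q.
81 = (2/3)Q, so Q* = 121.5.
P* = 439/3 − (1/3)(121.5) = 635/6.

P* = 635/6, Q* = 121.5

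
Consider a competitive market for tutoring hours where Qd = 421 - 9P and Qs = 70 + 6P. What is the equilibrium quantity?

Set Qd = Qs: 421 - 9P = 70 + 6P.
351 = 15P, so P* = 23.4.
Q* = 421 − 9(23.4) = 210.4.

Q* = 210.4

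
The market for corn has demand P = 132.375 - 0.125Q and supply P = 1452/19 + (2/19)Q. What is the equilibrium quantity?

Set the two price expressions equal: 132.375 - 0.125Q = 1452/19 + (2/19)Q.
8505/152 = (35/152)Q, so Q* = 243.
P* = 132.375 − (0.125)(243) = 102.

Q* = 243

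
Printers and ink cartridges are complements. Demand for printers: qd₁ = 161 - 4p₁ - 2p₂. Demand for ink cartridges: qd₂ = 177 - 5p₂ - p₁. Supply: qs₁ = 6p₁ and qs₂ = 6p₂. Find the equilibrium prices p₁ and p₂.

Market 1: 161 - 4p₁ - 2p₂ = 6p₁ → 10p₁ + 2p₂ = 161.
Market 2: 11p₂ + p₁ = 177.
Eliminating p₂: 11×(1) − 2×(2) gives 108p₁ = 1417, so p₁ = 1417/108.
Back-substitute into (2): p₂ = (177 − 1×1417/108) / 11 = 1609/108.

p₁ = 1417/108, p₂ = 1609/108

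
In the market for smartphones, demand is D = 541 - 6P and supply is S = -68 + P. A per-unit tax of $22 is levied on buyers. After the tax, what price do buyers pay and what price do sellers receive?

Pre-tax equilibrium: P* = 87, Q* = 19.
Tax on buyers shifts demand to D = 541 − 6(P + 22) = 409 - 6P.
409 - 6P = -68 + P gives seller price Ps = 477/7; buyers pay Pb = 477/7 + 22 = 631/7.
New quantity: Q = 541 − 6(631/7) = 1/7.

Buyers pay 631/7, sellers receive 477/7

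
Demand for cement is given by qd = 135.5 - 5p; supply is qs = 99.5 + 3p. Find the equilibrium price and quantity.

p* = 4.5, q* = 113

Set qd = qs: 135.5 - 5p = 99.5 + 3p.
36 = 8p, so p* = 4.5.
q* = 135.5 − 5(4.5) = 113.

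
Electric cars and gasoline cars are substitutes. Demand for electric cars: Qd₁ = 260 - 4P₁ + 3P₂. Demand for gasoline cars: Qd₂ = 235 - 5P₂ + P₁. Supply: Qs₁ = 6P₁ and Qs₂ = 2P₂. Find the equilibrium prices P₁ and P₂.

P₁ = 2525/67, P₂ = 2610/67

Market 1: 260 - 4P₁ + 3P₂ = 6P₁ → 10P₁ - 3P₂ = 260.
Market 2: 7P₂ - P₁ = 235.
Eliminating P₂: 7×(1) + 3×(2) gives 67P₁ = 2525, so P₁ = 2525/67.
Back-substitute into (2): P₂ = (235 + 1×2525/67) / 7 = 2610/67.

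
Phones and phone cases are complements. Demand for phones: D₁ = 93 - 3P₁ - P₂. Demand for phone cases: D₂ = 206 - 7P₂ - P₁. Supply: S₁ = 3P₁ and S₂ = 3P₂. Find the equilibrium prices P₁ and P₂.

Market 1: 93 - 3P₁ - P₂ = 3P₁ → 6P₁ + P₂ = 93.
Market 2: 10P₂ + P₁ = 206.
Eliminating P₂: 10×(1) − 1×(2) gives 59P₁ = 724, so P₁ = 724/59.
Back-substitute into (2): P₂ = (206 − 1×724/59) / 10 = 1143/59.

P₁ = 724/59, P₂ = 1143/59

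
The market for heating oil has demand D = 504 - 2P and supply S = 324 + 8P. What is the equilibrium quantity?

Set D = S: 504 - 2P = 324 + 8P.
180 = 10P, so P* = 18.
Q* = 504 − 2(18) = 468.

Q* = 468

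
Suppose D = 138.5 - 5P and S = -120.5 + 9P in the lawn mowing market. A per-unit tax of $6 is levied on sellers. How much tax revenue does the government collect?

Tax revenue = 1122/7

Pre-tax equilibrium: P* = 18.5, Q* = 46.
Tax on sellers shifts supply to S = -120.5 + 9(P − 6) = -174.5 + 9P.
138.5 - 5P = -174.5 + 9P gives buyer price Pb = 313/14; sellers receive Ps = 313/14 − 6 = 229/14.
New quantity: Q = 138.5 − 5(313/14) = 187/7.
Revenue = 6 × 187/7 = 1122/7.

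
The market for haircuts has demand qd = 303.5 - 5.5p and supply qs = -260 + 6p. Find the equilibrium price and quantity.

Set qd = qs: 303.5 - 5.5p = -260 + 6p.
563.5 = 11.5p, so p* = 49.
q* = 303.5 − 5.5(49) = 34.

p* = 49, q* = 34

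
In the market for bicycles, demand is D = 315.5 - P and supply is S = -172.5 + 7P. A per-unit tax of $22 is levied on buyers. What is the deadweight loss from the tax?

Deadweight loss = 211.75

Pre-tax equilibrium: P* = 61, Q* = 254.5.
Tax on buyers shifts demand to D = 315.5 − 1(P + 22) = 293.5 - P.
293.5 - P = -172.5 + 7P gives seller price Ps = 58.25; buyers pay Pb = 58.25 + 22 = 80.25.
New quantity: Q = 315.5 − 1(80.25) = 235.25.
DWL = ½ × 22 × (254.5 − 235.25) = 211.75.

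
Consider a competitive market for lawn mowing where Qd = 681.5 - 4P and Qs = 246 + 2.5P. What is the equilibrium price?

P* = 67

Set Qd = Qs: 681.5 - 4P = 246 + 2.5P.
435.5 = 6.5P, so P* = 67.
Q* = 681.5 − 4(67) = 413.5.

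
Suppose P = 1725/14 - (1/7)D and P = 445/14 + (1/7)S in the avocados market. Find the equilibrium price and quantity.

P* = 77.5, Q* = 320

Set the two price expressions equal: 1725/14 - (1/7)Q = 445/14 + (1/7)Q.
640/7 = (2/7)Q, so Q* = 320.
P* = 1725/14 − (1/7)(320) = 77.5.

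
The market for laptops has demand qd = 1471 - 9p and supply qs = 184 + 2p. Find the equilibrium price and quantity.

Set qd = qs: 1471 - 9p = 184 + 2p.
1287 = 11p, so p* = 117.
q* = 1471 − 9(117) = 418.

p* = 117, q* = 418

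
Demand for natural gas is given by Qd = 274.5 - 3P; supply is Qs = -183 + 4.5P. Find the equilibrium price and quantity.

Set Qd = Qs: 274.5 - 3P = -183 + 4.5P.
457.5 = 7.5P, so P* = 61.
Q* = 274.5 − 3(61) = 91.5.

P* = 61, Q* = 91.5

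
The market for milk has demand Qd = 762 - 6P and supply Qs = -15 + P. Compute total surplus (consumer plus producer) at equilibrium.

Equilibrium: 762 - 6P = -15 + P gives P* = 111, Q* = 96.
Demand choke price: P = 127; supply starts at P = 15.
CS = ½(127 − 111)(96) = 768; PS = ½(111 − 15)(96) = 4608.

Total surplus = 5376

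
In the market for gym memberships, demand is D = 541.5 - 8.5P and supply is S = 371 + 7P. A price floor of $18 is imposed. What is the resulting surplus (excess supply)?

Equilibrium price would be P* = 11, so the floor at 18 binds.
At P = 18: D = 388.5, S = 497.
Surplus = 497 − 388.5 = 108.5.

Surplus = 108.5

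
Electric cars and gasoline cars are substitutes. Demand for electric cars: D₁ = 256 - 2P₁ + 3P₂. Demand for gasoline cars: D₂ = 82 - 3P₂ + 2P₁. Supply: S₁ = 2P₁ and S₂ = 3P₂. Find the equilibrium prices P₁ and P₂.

Market 1: 256 - 2P₁ + 3P₂ = 2P₁ → 4P₁ - 3P₂ = 256.
Market 2: 6P₂ - 2P₁ = 82.
Eliminating P₂: 6×(1) + 3×(2) gives 18P₁ = 1782, so P₁ = 99.
Back-substitute into (2): P₂ = (82 + 2×99) / 6 = 140/3.

P₁ = 99, P₂ = 140/3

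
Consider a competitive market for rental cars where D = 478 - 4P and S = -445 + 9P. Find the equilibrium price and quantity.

P* = 71, Q* = 194

Set D = S: 478 - 4P = -445 + 9P.
923 = 13P, so P* = 71.
Q* = 478 − 4(71) = 194.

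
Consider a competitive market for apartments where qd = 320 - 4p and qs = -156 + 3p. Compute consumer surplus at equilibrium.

Equilibrium: 320 - 4p = -156 + 3p gives p* = 68, q* = 48.
Demand choke price (qd = 0): p = 80.
CS = ½(80 − 68)(48) = 288.

Consumer surplus = 288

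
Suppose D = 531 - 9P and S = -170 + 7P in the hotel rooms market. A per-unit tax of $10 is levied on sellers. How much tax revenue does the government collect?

Pre-tax equilibrium: P* = 43.8125, Q* = 136.6875.
Tax on sellers shifts supply to S = -170 + 7(P − 10) = -240 + 7P.
531 - 9P = -240 + 7P gives buyer price Pb = 48.1875; sellers receive Ps = 48.1875 − 10 = 38.1875.
New quantity: Q = 531 − 9(48.1875) = 97.3125.
Revenue = 10 × 97.3125 = 973.125.

Tax revenue = 973.125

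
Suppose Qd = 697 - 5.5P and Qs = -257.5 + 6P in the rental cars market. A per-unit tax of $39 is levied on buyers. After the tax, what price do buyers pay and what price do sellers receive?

Buyers pay 2377/23, sellers receive 1480/23

Pre-tax equilibrium: P* = 83, Q* = 240.5.
Tax on buyers shifts demand to Qd = 697 − 5.5(P + 39) = 482.5 - 5.5P.
482.5 - 5.5P = -257.5 + 6P gives seller price Ps = 1480/23; buyers pay Pb = 1480/23 + 39 = 2377/23.
New quantity: Q = 697 − 5.5(2377/23) = 5915/46.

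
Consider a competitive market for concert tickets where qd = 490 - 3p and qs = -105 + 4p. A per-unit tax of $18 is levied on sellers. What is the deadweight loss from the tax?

Deadweight loss = 1944/7

Pre-tax equilibrium: p* = 85, q* = 235.
Tax on sellers shifts supply to qs = -105 + 4(p − 18) = -177 + 4p.
490 - 3p = -177 + 4p gives buyer price pb = 667/7; sellers receive ps = 667/7 − 18 = 541/7.
New quantity: q = 490 − 3(667/7) = 1429/7.
DWL = ½ × 18 × (235 − 1429/7) = 1944/7.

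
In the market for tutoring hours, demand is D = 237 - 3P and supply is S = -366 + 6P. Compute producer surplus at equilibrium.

Producer surplus = 108

Equilibrium: 237 - 3P = -366 + 6P gives P* = 67, Q* = 36.
Supply starts at P = 61 (where S = 0).
PS = ½(67 − 61)(36) = 108.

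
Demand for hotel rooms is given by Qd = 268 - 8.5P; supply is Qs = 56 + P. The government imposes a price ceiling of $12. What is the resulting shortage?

Equilibrium price would be P* = 424/19, so the ceiling at 12 binds.
At P = 12: Qd = 268 − 8.5(12) = 166, Qs = 56 + 1(12) = 68.
Shortage = 166 − 68 = 98.

Shortage = 98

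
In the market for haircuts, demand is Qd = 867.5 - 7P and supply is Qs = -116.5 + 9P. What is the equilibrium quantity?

Set Qd = Qs: 867.5 - 7P = -116.5 + 9P.
984 = 16P, so P* = 61.5.
Q* = 867.5 − 7(61.5) = 437.

Q* = 437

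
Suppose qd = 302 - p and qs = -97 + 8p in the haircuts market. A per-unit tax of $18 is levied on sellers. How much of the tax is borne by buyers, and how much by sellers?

Buyers bear $16, sellers bear $2

Pre-tax equilibrium: p* = 133/3, q* = 773/3.
Tax on sellers shifts supply to qs = -97 + 8(p − 18) = -241 + 8p.
302 - p = -241 + 8p gives buyer price pb = 181/3; sellers receive ps = 181/3 − 18 = 127/3.
New quantity: q = 302 − 1(181/3) = 725/3.
Buyer burden = 181/3 − 133/3 = 16; seller burden = 133/3 − 127/3 = 2.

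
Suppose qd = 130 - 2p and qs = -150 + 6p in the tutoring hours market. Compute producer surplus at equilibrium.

Equilibrium: 130 - 2p = -150 + 6p gives p* = 35, q* = 60.
Supply starts at p = 25 (where qs = 0).
PS = ½(35 − 25)(60) = 300.

Producer surplus = 300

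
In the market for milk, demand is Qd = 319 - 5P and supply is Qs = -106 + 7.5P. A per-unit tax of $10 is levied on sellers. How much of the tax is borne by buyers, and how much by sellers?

Buyers bear $6, sellers bear $4

Pre-tax equilibrium: P* = 34, Q* = 149.
Tax on sellers shifts supply to Qs = -106 + 7.5(P − 10) = -181 + 7.5P.
319 - 5P = -181 + 7.5P gives buyer price Pb = 40; sellers receive Ps = 40 − 10 = 30.
New quantity: Q = 319 − 5(40) = 119.
Buyer burden = 40 − 34 = 6; seller burden = 34 − 30 = 4.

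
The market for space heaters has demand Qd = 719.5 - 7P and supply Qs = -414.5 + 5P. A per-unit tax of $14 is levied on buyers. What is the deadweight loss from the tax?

Pre-tax equilibrium: P* = 94.5, Q* = 58.
Tax on buyers shifts demand to Qd = 719.5 − 7(P + 14) = 621.5 - 7P.
621.5 - 7P = -414.5 + 5P gives seller price Ps = 259/3; buyers pay Pb = 259/3 + 14 = 301/3.
New quantity: Q = 719.5 − 7(301/3) = 103/6.
DWL = ½ × 14 × (58 − 103/6) = 1715/6.

Deadweight loss = 1715/6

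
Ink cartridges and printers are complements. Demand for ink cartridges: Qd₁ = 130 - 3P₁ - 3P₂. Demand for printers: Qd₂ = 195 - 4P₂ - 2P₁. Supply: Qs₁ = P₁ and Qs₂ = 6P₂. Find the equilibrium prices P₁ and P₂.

Market 1: 130 - 3P₁ - 3P₂ = P₁ → 4P₁ + 3P₂ = 130.
Market 2: 10P₂ + 2P₁ = 195.
Eliminating P₂: 10×(1) − 3×(2) gives 34P₁ = 715, so P₁ = 715/34.
Back-substitute into (2): P₂ = (195 − 2×715/34) / 10 = 260/17.

P₁ = 715/34, P₂ = 260/17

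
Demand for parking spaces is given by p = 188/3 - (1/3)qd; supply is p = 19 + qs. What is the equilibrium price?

Set the two price expressions equal: 188/3 - (1/3)q = 19 + q.
131/3 = (4/3)q, so q* = 32.75.
p* = 188/3 − (1/3)(32.75) = 51.75.

p* = 51.75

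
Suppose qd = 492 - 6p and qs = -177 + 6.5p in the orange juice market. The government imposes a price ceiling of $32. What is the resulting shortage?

Equilibrium price would be p* = 53.52, so the ceiling at 32 binds.
At p = 32: qd = 492 − 6(32) = 300, qs = -177 + 6.5(32) = 31.
Shortage = 300 − 31 = 269.

Shortage = 269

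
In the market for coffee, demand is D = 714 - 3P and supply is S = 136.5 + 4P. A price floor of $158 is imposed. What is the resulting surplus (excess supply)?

Equilibrium price would be P* = 82.5, so the floor at 158 binds.
At P = 158: D = 240, S = 768.5.
Surplus = 768.5 − 240 = 528.5.

Surplus = 528.5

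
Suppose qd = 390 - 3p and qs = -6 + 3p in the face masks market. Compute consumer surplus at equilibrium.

Consumer surplus = 6144

Equilibrium: 390 - 3p = -6 + 3p gives p* = 66, q* = 192.
Demand choke price (qd = 0): p = 130.
CS = ½(130 − 66)(192) = 6144.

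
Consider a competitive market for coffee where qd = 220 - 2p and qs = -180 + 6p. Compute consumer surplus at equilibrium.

Consumer surplus = 3600

Equilibrium: 220 - 2p = -180 + 6p gives p* = 50, q* = 120.
Demand choke price (qd = 0): p = 110.
CS = ½(110 − 50)(120) = 3600.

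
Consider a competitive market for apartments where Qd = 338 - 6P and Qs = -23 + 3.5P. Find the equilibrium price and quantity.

P* = 38, Q* = 110

Set Qd = Qs: 338 - 6P = -23 + 3.5P.
361 = 9.5P, so P* = 38.
Q* = 338 − 6(38) = 110.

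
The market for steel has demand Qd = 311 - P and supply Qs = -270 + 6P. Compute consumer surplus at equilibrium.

Consumer surplus = 25992

Equilibrium: 311 - P = -270 + 6P gives P* = 83, Q* = 228.
Demand choke price (Qd = 0): P = 311.
CS = ½(311 − 83)(228) = 25992.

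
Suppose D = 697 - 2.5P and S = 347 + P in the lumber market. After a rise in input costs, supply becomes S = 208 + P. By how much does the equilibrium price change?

ΔP = 278/7

Original equilibrium: P* = 100, Q* = 447.
New equilibrium: 697 - 2.5P = 208 + P, so 489 = 3.5P and P' = 978/7; Q' = 697 − 2.5(978/7) = 2434/7.
Change in price: 978/7 − 100 = 278/7.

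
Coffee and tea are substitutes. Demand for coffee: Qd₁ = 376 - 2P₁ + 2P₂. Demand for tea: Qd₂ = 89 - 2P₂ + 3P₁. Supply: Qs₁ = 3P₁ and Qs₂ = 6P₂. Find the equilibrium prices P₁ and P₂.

P₁ = 1593/17, P₂ = 1573/34

Market 1: 376 - 2P₁ + 2P₂ = 3P₁ → 5P₁ - 2P₂ = 376.
Market 2: 8P₂ - 3P₁ = 89.
Eliminating P₂: 8×(1) + 2×(2) gives 34P₁ = 3186, so P₁ = 1593/17.
Back-substitute into (2): P₂ = (89 + 3×1593/17) / 8 = 1573/34.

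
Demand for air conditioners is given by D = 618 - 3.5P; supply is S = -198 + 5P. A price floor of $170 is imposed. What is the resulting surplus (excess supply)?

Surplus = 629

Equilibrium price would be P* = 96, so the floor at 170 binds.
At P = 170: D = 23, S = 652.
Surplus = 652 − 23 = 629.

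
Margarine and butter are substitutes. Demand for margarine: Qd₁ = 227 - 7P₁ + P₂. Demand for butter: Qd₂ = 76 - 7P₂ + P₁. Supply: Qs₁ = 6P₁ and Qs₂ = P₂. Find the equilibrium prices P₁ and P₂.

P₁ = 1892/103, P₂ = 1215/103

Market 1: 227 - 7P₁ + P₂ = 6P₁ → 13P₁ - P₂ = 227.
Market 2: 8P₂ - P₁ = 76.
Eliminating P₂: 8×(1) + 1×(2) gives 103P₁ = 1892, so P₁ = 1892/103.
Back-substitute into (2): P₂ = (76 + 1×1892/103) / 8 = 1215/103.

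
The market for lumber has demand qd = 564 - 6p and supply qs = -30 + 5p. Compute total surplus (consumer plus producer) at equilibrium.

Total surplus = 10560

Equilibrium: 564 - 6p = -30 + 5p gives p* = 54, q* = 240.
Demand choke price: p = 94; supply starts at p = 6.
CS = ½(94 − 54)(240) = 4800; PS = ½(54 − 6)(240) = 5760.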